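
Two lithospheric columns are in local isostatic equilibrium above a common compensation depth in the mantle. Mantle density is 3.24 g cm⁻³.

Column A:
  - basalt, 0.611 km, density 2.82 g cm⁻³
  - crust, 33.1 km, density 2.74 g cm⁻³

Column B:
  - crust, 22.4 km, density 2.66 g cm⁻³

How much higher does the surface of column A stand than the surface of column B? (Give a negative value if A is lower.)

For any compensation level in the mantle, the mantle terms cancel and isostasy reduces to e = (Σt_A − Σt_B) − (Σ(ρt)_A − Σ(ρt)_B) / ρ_m.
Σt_A = 33.711 km; Σt_B = 22.4 km; Σ(ρt)_A = 92.41702; Σ(ρt)_B = 59.584 (in km·g cm⁻³).
e = (33.711 − 22.4) − (92.41702 − 59.584) / 3.24 = 1.18 km.

1.18 km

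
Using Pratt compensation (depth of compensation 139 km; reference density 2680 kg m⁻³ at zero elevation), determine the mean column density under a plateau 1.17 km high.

2660 kg m⁻³

Pratt balance: ρ_ref D = ρ (D + h).
ρ = ρ_ref D/(D + h) = 2680 × 139 km/(139 km + 1.17 km) = 2660 kg m⁻³.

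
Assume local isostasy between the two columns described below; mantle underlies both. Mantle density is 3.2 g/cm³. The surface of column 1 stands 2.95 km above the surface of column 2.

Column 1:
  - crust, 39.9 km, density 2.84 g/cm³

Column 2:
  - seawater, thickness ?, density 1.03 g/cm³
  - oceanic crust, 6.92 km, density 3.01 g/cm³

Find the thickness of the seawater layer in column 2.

1.66 km

Take the compensation level at the base of the deeper column (depth z_c below the surface of column 1) and equate Σ ρ_i t_i down to z_c; mantle fills any gap and the z_c terms cancel.
Column 1: 39.9×2.84 + (z_c − 39.9)×3.2
Column 2: 2.95×0 + x×1.03 + 6.92×3.01 + (z_c − 2.95 − 6.92 − x)×3.2
The z_c×3.2 term appears on both sides and cancels. Collect the known terms of each column as K = Σ(ρt)_known − 3.2 × (depth of known layers): K_1 = 113.316 − 3.2×39.9 = −14.364; K_2 = 20.8292 − 3.2×(2.95 + 6.92) = −10.7548.
Balance: K_1 = K_2 − x×(3.2 − 1.03), so x = (K_2 − K_1)/(3.2 − 1.03) = 3.6092/2.17 = 1.66 km.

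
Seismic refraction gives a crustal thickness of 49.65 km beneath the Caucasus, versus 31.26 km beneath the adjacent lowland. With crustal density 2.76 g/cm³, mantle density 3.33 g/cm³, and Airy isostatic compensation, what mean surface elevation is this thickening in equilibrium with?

3.15 km

Excess crust Δ = 49.65 km − 31.26 km = 18.39 km, split between elevation h and root r with h + r = Δ.
Airy balance ρ_c h = (ρ_m − ρ_c) r gives r = h ρ_c/(ρ_m − ρ_c), so h (1 + ρ_c/(ρ_m − ρ_c)) = Δ, i.e. h = Δ (ρ_m − ρ_c)/ρ_m.
h = 18.39 km × 0.57/3.33 = 3.15 km.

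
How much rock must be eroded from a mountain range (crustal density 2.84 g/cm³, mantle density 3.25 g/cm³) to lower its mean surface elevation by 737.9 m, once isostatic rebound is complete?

5850 m

Net drop Δ = e − u = e − e ρ_c/ρ_m = e (ρ_m − ρ_c)/ρ_m.
e = Δ ρ_m/(ρ_m − ρ_c) = 737.9 m × 3.25/0.41 = 5850 m.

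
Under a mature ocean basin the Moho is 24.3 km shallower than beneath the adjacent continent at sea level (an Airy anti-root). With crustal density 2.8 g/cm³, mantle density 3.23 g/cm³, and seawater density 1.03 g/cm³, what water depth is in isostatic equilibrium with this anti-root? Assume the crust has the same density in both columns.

5.9 km

Replacing a thickness d of crust by seawater at the top must be balanced by replacing crust with mantle at the base: d (ρ_c − ρ_w) = a (ρ_m − ρ_c).
d = a (ρ_m − ρ_c)/(ρ_c − ρ_w) = 24.3 km × 0.43/1.77 = 5.9 km.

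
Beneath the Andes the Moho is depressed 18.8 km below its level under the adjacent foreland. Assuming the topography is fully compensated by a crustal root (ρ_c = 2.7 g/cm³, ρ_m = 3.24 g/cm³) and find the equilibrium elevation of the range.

For local isostatic compensation: ρ_c h = (ρ_m − ρ_c) r.
h = r (ρ_m − ρ_c) / ρ_c = 18.8 km × (3.24 − 2.7) / 2.7 = 3.76 km.

3.76 km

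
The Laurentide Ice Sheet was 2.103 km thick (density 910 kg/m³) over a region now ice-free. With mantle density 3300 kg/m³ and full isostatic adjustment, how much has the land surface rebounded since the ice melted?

Removing the load lets mantle flow back in; uplift u satisfies ρ_ice t = ρ_m u.
u = t ρ_ice/ρ_m = 2.103 km × 910/3300 = 0.58 km.

0.58 km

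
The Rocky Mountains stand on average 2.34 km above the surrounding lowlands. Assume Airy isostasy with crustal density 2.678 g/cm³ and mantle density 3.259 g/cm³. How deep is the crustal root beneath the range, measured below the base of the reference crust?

10.8 km

For local isostatic compensation: the weight of the topography is balanced by the buoyancy of the root, ρ_c h = (ρ_m − ρ_c) r.
r = h · ρ_c / (ρ_m − ρ_c) = 2.34 km × 2.678 / (3.259 − 2.678) = 10.8 km.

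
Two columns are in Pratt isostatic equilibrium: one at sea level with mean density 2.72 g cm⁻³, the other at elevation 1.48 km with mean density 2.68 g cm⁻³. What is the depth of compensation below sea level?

ρ_ref D = ρ (D + h) → D (ρ_ref − ρ) = ρ h.
D = ρ h/(ρ_ref − ρ) = 2.68 × 1.48 km/(2.72 − 2.68) = 99.2 km.

99.2 km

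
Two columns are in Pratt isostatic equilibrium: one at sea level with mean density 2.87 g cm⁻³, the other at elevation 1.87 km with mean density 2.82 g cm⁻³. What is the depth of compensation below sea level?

ρ_ref D = ρ (D + h) → D (ρ_ref − ρ) = ρ h.
D = ρ h/(ρ_ref − ρ) = 2.82 × 1.87 km/(2.87 − 2.82) = 105 km.

105 km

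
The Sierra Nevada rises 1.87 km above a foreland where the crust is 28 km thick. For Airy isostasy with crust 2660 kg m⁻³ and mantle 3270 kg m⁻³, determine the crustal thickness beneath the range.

Root depth r = h ρ_c / (ρ_m − ρ_c) = 1.87 km × 2660 / 610 = 8.154 km.
Total thickness = T + h + r = 28 km + 1.87 km + 8.154 km = 38 km.

38 km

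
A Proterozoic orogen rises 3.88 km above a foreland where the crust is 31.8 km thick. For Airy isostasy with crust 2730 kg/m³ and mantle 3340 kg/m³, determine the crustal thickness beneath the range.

53 km

Root depth r = h ρ_c / (ρ_m − ρ_c) = 3.88 km × 2730 / 610 = 17.36 km.
Total thickness = T + h + r = 31.8 km + 3.88 km + 17.36 km = 53 km.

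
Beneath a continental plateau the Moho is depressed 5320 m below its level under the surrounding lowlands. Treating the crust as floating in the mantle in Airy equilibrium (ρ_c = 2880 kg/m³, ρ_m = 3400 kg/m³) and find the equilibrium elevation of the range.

By Archimedes' principle applied to the lithosphere: ρ_c h = (ρ_m − ρ_c) r.
h = r (ρ_m − ρ_c) / ρ_c = 5320 m × (3400 − 2880) / 2880 = 961 m.

961 m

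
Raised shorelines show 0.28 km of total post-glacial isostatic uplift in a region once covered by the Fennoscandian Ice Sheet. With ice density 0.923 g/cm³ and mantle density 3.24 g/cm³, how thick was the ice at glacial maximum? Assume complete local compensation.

0.983 km

u = t ρ_ice/ρ_m → t = u ρ_m/ρ_ice = 0.28 km × 3.24/0.923 = 0.983 km.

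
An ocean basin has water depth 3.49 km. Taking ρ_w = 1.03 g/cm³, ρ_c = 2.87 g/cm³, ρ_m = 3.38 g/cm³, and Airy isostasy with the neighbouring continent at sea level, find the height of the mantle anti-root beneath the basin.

12.6 km

Equating mass per unit area of the two columns: replacing crust with seawater at the top is compensated by replacing crust with mantle at the base: d (ρ_c − ρ_w) = a (ρ_m − ρ_c).
a = d (ρ_c − ρ_w)/(ρ_m − ρ_c) = 3.49 km × 1.84/0.51 = 12.6 km.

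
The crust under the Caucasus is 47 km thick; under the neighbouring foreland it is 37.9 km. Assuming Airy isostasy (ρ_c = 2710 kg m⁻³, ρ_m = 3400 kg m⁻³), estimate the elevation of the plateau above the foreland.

1.85 km

Excess crust Δ = 47 km − 37.9 km = 9.1 km, split between elevation h and root r with h + r = Δ.
Airy balance ρ_c h = (ρ_m − ρ_c) r gives r = h ρ_c/(ρ_m − ρ_c), so h (1 + ρ_c/(ρ_m − ρ_c)) = Δ, i.e. h = Δ (ρ_m − ρ_c)/ρ_m.
h = 9.1 km × 690/3400 = 1.85 km.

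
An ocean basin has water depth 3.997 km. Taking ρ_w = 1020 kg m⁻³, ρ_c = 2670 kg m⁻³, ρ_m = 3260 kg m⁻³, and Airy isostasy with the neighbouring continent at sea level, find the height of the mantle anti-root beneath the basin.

11.2 km

Isostatic balance requires: replacing crust with seawater at the top is compensated by replacing crust with mantle at the base: d (ρ_c − ρ_w) = a (ρ_m − ρ_c).
a = d (ρ_c − ρ_w)/(ρ_m − ρ_c) = 3.997 km × 1650/590 = 11.2 km.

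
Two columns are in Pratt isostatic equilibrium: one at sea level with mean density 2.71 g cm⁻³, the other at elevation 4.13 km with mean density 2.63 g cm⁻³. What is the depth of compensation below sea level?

ρ_ref D = ρ (D + h) → D (ρ_ref − ρ) = ρ h.
D = ρ h/(ρ_ref − ρ) = 2.63 × 4.13 km/(2.71 − 2.63) = 136 km.

136 km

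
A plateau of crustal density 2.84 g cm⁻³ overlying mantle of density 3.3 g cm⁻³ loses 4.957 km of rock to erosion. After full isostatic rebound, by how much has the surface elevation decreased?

0.691 km

Rebound u = e ρ_c/ρ_m = 4.957 km × 2.84/3.3 = 4.266 km.
Net surface drop = e − u = 4.957 km − 4.266 km = e (ρ_m − ρ_c)/ρ_m = 0.691 km.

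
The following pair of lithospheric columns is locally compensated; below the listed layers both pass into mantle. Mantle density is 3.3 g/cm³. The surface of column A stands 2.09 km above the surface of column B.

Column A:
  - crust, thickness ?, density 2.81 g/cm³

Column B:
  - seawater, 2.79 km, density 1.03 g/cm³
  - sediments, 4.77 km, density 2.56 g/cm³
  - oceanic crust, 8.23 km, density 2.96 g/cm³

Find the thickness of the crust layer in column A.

39.9 km

Take the compensation level at the base of the deeper column (depth z_c below the surface of column A) and equate Σ ρ_i t_i down to z_c; mantle fills any gap and the z_c terms cancel.
Column A: x×2.81 + (z_c − 0 − x)×3.3
Column B: 2.09×0 + 2.79×1.03 + 4.77×2.56 + 8.23×2.96 + (z_c − 2.09 − 15.79)×3.3
The z_c×3.3 term appears on both sides and cancels. Collect the known terms of each column as K = Σ(ρt)_known − 3.3 × (depth of known layers): K_A = 0 − 3.3×0 = 0; K_B = 39.4457 − 3.3×(2.09 + 15.79) = −19.5583.
Balance: K_A − x×(3.3 − 2.81) = K_B, so x = (K_A − K_B)/(3.3 − 2.81) = 19.5583/0.49 = 39.9 km.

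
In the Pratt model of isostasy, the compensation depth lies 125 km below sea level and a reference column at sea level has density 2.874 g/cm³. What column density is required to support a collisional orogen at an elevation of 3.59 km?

2.79 g/cm³

Pratt balance: ρ_ref D = ρ (D + h).
ρ = ρ_ref D/(D + h) = 2.874 × 125 km/(125 km + 3.59 km) = 2.79 g/cm³.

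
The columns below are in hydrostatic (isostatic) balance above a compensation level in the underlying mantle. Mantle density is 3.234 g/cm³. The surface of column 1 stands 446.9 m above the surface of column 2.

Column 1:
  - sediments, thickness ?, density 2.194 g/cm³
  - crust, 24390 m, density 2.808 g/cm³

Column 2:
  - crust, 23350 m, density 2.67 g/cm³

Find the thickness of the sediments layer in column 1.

Take the compensation level at the base of the deeper column (depth z_c below the surface of column 1) and equate Σ ρ_i t_i down to z_c; mantle fills any gap and the z_c terms cancel.
Column 1: x×2.194 + 24390×2.808 + (z_c − 24390 − x)×3.234
Column 2: 446.9×0 + 23350×2.67 + (z_c − 446.9 − 23350)×3.234
The z_c×3.234 term appears on both sides and cancels. Collect the known terms of each column as K = Σ(ρt)_known − 3.234 × (depth of known layers): K_1 = 68487.12 − 3.234×24390 = −10390.14; K_2 = 62344.5 − 3.234×(446.9 + 23350) = −14614.6746.
Balance: K_1 − x×(3.234 − 2.194) = K_2, so x = (K_1 − K_2)/(3.234 − 2.194) = 4224.53/1.04 = 4060 m.

4060 m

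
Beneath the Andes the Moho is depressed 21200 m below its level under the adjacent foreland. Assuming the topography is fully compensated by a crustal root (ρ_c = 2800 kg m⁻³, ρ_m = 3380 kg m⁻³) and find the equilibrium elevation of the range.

4390 m

Equating mass per unit area of the two columns: ρ_c h = (ρ_m − ρ_c) r.
h = r (ρ_m − ρ_c) / ρ_c = 21200 m × (3380 − 2800) / 2800 = 4390 m.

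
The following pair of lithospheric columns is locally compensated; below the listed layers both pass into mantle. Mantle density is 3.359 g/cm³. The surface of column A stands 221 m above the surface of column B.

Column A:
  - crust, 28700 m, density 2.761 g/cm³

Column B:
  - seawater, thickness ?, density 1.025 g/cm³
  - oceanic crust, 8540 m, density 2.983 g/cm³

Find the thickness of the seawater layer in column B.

5660 m

Take the compensation level at the base of the deeper column (depth z_c below the surface of column A) and equate Σ ρ_i t_i down to z_c; mantle fills any gap and the z_c terms cancel.
Column A: 28700×2.761 + (z_c − 28700)×3.359
Column B: 221×0 + x×1.025 + 8540×2.983 + (z_c − 221 − 8540 − x)×3.359
The z_c×3.359 term appears on both sides and cancels. Collect the known terms of each column as K = Σ(ρt)_known − 3.359 × (depth of known layers): K_A = 79240.7 − 3.359×28700 = −17162.6; K_B = 25474.82 − 3.359×(221 + 8540) = −3953.379.
Balance: K_A = K_B − x×(3.359 − 1.025), so x = (K_B − K_A)/(3.359 − 1.025) = 13209.2/2.334 = 5660 m.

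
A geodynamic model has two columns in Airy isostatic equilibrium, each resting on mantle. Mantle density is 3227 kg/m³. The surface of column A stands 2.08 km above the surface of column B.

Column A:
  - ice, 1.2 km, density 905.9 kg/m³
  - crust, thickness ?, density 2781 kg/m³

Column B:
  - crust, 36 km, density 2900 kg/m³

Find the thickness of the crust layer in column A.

35.2 km

Take the compensation level at the base of the deeper column (depth z_c below the surface of column A) and equate Σ ρ_i t_i down to z_c; mantle fills any gap and the z_c terms cancel.
Column A: 1.2×905.9 + x×2781 + (z_c − 1.2 − x)×3227
Column B: 2.08×0 + 36×2900 + (z_c − 2.08 − 36)×3227
The z_c×3227 term appears on both sides and cancels. Collect the known terms of each column as K = Σ(ρt)_known − 3227 × (depth of known layers): K_A = 1087.08 − 3227×1.2 = −2785.32; K_B = 104400 − 3227×(2.08 + 36) = −18484.16.
Balance: K_A − x×(3227 − 2781) = K_B, so x = (K_A − K_B)/(3227 − 2781) = 15698.8/446 = 35.2 km.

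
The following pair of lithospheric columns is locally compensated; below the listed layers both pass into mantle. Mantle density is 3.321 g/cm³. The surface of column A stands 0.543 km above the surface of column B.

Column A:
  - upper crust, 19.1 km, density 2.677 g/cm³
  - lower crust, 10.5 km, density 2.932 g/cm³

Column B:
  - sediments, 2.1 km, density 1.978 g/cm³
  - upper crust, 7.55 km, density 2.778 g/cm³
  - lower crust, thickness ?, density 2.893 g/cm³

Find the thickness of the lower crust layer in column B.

Take the compensation level at the base of the deeper column (depth z_c below the surface of column A) and equate Σ ρ_i t_i down to z_c; mantle fills any gap and the z_c terms cancel.
Column A: 19.1×2.677 + 10.5×2.932 + (z_c − 29.6)×3.321
Column B: 0.543×0 + 2.1×1.978 + 7.55×2.778 + x×2.893 + (z_c − 0.543 − 9.65 − x)×3.321
The z_c×3.321 term appears on both sides and cancels. Collect the known terms of each column as K = Σ(ρt)_known − 3.321 × (depth of known layers): K_A = 81.9167 − 3.321×29.6 = −16.3849; K_B = 25.1277 − 3.321×(0.543 + 9.65) = −8.723253.
Balance: K_A = K_B − x×(3.321 − 2.893), so x = (K_B − K_A)/(3.321 − 2.893) = 7.66165/0.428 = 17.9 km.

17.9 km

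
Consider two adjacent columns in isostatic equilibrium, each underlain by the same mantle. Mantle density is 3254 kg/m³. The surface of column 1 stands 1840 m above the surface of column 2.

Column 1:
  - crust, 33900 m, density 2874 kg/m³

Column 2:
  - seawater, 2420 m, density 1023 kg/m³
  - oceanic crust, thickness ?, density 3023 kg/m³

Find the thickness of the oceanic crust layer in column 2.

6470 m

Take the compensation level at the base of the deeper column (depth z_c below the surface of column 1) and equate Σ ρ_i t_i down to z_c; mantle fills any gap and the z_c terms cancel.
Column 1: 33900×2874 + (z_c − 33900)×3254
Column 2: 1840×0 + 2420×1023 + x×3023 + (z_c − 1840 − 2420 − x)×3254
The z_c×3254 term appears on both sides and cancels. Collect the known terms of each column as K = Σ(ρt)_known − 3254 × (depth of known layers): K_1 = 97428600 − 3254×33900 = −12882000; K_2 = 2475660 − 3254×(1840 + 2420) = −11386380.
Balance: K_1 = K_2 − x×(3254 − 3023), so x = (K_2 − K_1)/(3254 − 3023) = 1495620/231 = 6470 m.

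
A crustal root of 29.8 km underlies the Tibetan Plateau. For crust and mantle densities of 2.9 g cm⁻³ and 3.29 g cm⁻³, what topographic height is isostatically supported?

4.01 km

By Archimedes' principle applied to the lithosphere: ρ_c h = (ρ_m − ρ_c) r.
h = r (ρ_m − ρ_c) / ρ_c = 29.8 km × (3.29 − 2.9) / 2.9 = 4.01 km.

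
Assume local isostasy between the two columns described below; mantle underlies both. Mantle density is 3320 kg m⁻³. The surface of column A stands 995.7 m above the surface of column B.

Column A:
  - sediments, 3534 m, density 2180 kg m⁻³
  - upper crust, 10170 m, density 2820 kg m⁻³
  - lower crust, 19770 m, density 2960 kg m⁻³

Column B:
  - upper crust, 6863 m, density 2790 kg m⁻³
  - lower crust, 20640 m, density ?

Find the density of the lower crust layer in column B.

Take the compensation level at the base of the deeper column (depth z_c below the surface of column A) and equate Σ ρ_i t_i down to z_c; mantle fills any gap and the z_c terms cancel.
Column A: 3534×2180 + 10170×2820 + 19770×2960 + (z_c − 33474)×3320
Column B: 995.7×0 + 6863×2790 + 20640×ρ + (z_c − 995.7 − 27503)×3320
The z_c×3320 term appears on both sides and cancels. Collect the known terms of each column as K = Σ(ρt)_known − 3320 × (depth of known layers): K_A = 94902720 − 3320×33474 = −16230960; K_B = 19147770 − 3320×(995.7 + 27503) = −75467914.
Balance: K_A = K_B + 20640×ρ, so ρ = (K_A − K_B)/20640 = 59237000/20640 = 2870 kg m⁻³.

2870 kg m⁻³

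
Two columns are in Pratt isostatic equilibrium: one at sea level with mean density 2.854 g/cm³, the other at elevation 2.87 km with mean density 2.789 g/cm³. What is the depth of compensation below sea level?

ρ_ref D = ρ (D + h) → D (ρ_ref − ρ) = ρ h.
D = ρ h/(ρ_ref − ρ) = 2.789 × 2.87 km/(2.854 − 2.789) = 123 km.

123 km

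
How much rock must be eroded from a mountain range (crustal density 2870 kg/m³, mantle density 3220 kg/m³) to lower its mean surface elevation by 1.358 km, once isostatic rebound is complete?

Net drop Δ = e − u = e − e ρ_c/ρ_m = e (ρ_m − ρ_c)/ρ_m.
e = Δ ρ_m/(ρ_m − ρ_c) = 1.358 km × 3220/350 = 12.5 km.

12.5 km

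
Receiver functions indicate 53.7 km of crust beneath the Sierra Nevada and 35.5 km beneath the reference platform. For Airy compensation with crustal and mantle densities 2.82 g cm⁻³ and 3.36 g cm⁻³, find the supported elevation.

2.92 km

Excess crust Δ = 53.7 km − 35.5 km = 18.2 km, split between elevation h and root r with h + r = Δ.
Airy balance ρ_c h = (ρ_m − ρ_c) r gives r = h ρ_c/(ρ_m − ρ_c), so h (1 + ρ_c/(ρ_m − ρ_c)) = Δ, i.e. h = Δ (ρ_m − ρ_c)/ρ_m.
h = 18.2 km × 0.54/3.36 = 2.92 km.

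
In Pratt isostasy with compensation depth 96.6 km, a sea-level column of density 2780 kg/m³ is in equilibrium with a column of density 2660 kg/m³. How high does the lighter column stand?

ρ_ref D = ρ (D + h) → h = D (ρ_ref − ρ)/ρ.
h = 96.6 km × (2780 − 2660)/2660 = 4.36 km.

4.36 km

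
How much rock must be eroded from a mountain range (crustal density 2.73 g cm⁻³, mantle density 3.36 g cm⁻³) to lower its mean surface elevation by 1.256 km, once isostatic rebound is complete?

6.7 km

Net drop Δ = e − u = e − e ρ_c/ρ_m = e (ρ_m − ρ_c)/ρ_m.
e = Δ ρ_m/(ρ_m − ρ_c) = 1.256 km × 3.36/0.63 = 6.7 km.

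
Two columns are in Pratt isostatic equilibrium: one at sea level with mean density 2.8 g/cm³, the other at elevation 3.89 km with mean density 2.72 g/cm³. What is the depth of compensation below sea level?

ρ_ref D = ρ (D + h) → D (ρ_ref − ρ) = ρ h.
D = ρ h/(ρ_ref − ρ) = 2.72 × 3.89 km/(2.8 − 2.72) = 132 km.

132 km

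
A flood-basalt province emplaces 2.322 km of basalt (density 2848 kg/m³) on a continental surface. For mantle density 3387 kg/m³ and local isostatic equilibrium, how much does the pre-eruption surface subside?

Subaerial loading: s = t ρ_load / ρ_m.
s = 2.322 km × 2848/3387 = 1.95 km.

1.95 km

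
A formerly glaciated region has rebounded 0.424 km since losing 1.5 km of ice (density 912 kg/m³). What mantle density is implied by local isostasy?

3230 kg/m³

ρ_m = ρ_ice t / u = 912 × 1.5 km/0.424 km = 3230 kg/m³.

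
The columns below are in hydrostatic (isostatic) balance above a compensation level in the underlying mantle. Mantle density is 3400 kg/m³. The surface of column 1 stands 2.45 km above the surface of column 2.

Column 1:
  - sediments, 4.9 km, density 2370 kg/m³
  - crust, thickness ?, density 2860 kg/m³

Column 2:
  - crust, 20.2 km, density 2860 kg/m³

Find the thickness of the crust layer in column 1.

Take the compensation level at the base of the deeper column (depth z_c below the surface of column 1) and equate Σ ρ_i t_i down to z_c; mantle fills any gap and the z_c terms cancel.
Column 1: 4.9×2370 + x×2860 + (z_c − 4.9 − x)×3400
Column 2: 2.45×0 + 20.2×2860 + (z_c − 2.45 − 20.2)×3400
The z_c×3400 term appears on both sides and cancels. Collect the known terms of each column as K = Σ(ρt)_known − 3400 × (depth of known layers): K_1 = 11613 − 3400×4.9 = −5047; K_2 = 57772 − 3400×(2.45 + 20.2) = −19238.
Balance: K_1 − x×(3400 − 2860) = K_2, so x = (K_1 − K_2)/(3400 − 2860) = 14191/540 = 26.3 km.

26.3 km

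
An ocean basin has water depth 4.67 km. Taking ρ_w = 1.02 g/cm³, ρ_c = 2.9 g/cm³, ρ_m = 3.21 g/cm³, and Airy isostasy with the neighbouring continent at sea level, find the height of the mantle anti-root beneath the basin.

By Archimedes' principle applied to the lithosphere: replacing crust with seawater at the top is compensated by replacing crust with mantle at the base: d (ρ_c − ρ_w) = a (ρ_m − ρ_c).
a = d (ρ_c − ρ_w)/(ρ_m − ρ_c) = 4.67 km × 1.88/0.31 = 28.3 km.

28.3 km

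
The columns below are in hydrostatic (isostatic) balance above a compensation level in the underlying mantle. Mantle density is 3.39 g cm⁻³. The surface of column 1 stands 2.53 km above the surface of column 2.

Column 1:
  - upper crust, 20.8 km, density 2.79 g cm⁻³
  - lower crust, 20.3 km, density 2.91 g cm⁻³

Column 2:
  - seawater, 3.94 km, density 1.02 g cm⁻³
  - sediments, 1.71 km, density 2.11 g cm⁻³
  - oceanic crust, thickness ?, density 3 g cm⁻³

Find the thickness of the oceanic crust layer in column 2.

Take the compensation level at the base of the deeper column (depth z_c below the surface of column 1) and equate Σ ρ_i t_i down to z_c; mantle fills any gap and the z_c terms cancel.
Column 1: 20.8×2.79 + 20.3×2.91 + (z_c − 41.1)×3.39
Column 2: 2.53×0 + 3.94×1.02 + 1.71×2.11 + x×3 + (z_c − 2.53 − 5.65 − x)×3.39
The z_c×3.39 term appears on both sides and cancels. Collect the known terms of each column as K = Σ(ρt)_known − 3.39 × (depth of known layers): K_1 = 117.105 − 3.39×41.1 = −22.224; K_2 = 7.6269 − 3.39×(2.53 + 5.65) = −20.1033.
Balance: K_1 = K_2 − x×(3.39 − 3), so x = (K_2 − K_1)/(3.39 − 3) = 2.1207/0.39 = 5.44 km.

5.44 km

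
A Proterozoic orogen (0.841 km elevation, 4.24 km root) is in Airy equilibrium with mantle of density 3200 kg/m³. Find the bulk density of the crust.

ρ_c h = (ρ_m − ρ_c) r → ρ_c (h + r) = ρ_m r → ρ_c = ρ_m r / (h + r).
ρ_c = 3200 × 4.24 km / (0.841 km + 4.24 km) = 2670 kg/m³.

2670 kg/m³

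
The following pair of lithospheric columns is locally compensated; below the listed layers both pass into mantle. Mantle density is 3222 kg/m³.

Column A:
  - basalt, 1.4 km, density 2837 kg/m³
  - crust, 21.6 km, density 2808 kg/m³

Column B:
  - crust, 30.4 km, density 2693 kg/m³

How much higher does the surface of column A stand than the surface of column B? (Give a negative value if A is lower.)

−2.05 km

For any compensation level in the mantle, the mantle terms cancel and isostasy reduces to e = (Σt_A − Σt_B) − (Σ(ρt)_A − Σ(ρt)_B) / ρ_m.
Σt_A = 23 km; Σt_B = 30.4 km; Σ(ρt)_A = 64624.6; Σ(ρt)_B = 81867.2 (in km·kg/m³).
e = (23 − 30.4) − (64624.6 − 81867.2) / 3222 = −2.05 km.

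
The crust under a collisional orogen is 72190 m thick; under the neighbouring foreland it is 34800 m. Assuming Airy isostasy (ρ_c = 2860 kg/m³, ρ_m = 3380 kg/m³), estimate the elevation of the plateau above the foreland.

Excess crust Δ = 72190 m − 34800 m = 37390 m, split between elevation h and root r with h + r = Δ.
Airy balance ρ_c h = (ρ_m − ρ_c) r gives r = h ρ_c/(ρ_m − ρ_c), so h (1 + ρ_c/(ρ_m − ρ_c)) = Δ, i.e. h = Δ (ρ_m − ρ_c)/ρ_m.
h = 37390 m × 520/3380 = 5750 m.

5750 m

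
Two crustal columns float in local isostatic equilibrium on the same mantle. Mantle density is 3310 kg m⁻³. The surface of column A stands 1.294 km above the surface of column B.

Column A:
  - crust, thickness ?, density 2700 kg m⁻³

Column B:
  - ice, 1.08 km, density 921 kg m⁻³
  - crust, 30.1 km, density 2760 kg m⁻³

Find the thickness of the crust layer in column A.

38.4 km

Take the compensation level at the base of the deeper column (depth z_c below the surface of column A) and equate Σ ρ_i t_i down to z_c; mantle fills any gap and the z_c terms cancel.
Column A: x×2700 + (z_c − 0 − x)×3310
Column B: 1.294×0 + 1.08×921 + 30.1×2760 + (z_c − 1.294 − 31.18)×3310
The z_c×3310 term appears on both sides and cancels. Collect the known terms of each column as K = Σ(ρt)_known − 3310 × (depth of known layers): K_A = 0 − 3310×0 = 0; K_B = 84070.68 − 3310×(1.294 + 31.18) = −23418.26.
Balance: K_A − x×(3310 − 2700) = K_B, so x = (K_A − K_B)/(3310 − 2700) = 23418.3/610 = 38.4 km.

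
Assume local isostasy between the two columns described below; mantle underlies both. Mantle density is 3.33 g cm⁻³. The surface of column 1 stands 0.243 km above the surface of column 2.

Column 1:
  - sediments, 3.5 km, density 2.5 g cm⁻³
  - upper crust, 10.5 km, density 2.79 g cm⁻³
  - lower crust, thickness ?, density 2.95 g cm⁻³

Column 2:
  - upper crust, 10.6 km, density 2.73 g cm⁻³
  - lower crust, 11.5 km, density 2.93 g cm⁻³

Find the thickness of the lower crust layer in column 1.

8.41 km

Take the compensation level at the base of the deeper column (depth z_c below the surface of column 1) and equate Σ ρ_i t_i down to z_c; mantle fills any gap and the z_c terms cancel.
Column 1: 3.5×2.5 + 10.5×2.79 + x×2.95 + (z_c − 14 − x)×3.33
Column 2: 0.243×0 + 10.6×2.73 + 11.5×2.93 + (z_c − 0.243 − 22.1)×3.33
The z_c×3.33 term appears on both sides and cancels. Collect the known terms of each column as K = Σ(ρt)_known − 3.33 × (depth of known layers): K_1 = 38.045 − 3.33×14 = −8.575; K_2 = 62.633 − 3.33×(0.243 + 22.1) = −11.76919.
Balance: K_1 − x×(3.33 − 2.95) = K_2, so x = (K_1 − K_2)/(3.33 − 2.95) = 3.19419/0.38 = 8.41 km.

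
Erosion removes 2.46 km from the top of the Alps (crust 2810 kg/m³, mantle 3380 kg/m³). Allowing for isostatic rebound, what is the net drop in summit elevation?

0.415 km

Rebound u = e ρ_c/ρ_m = 2.46 km × 2810/3380 = 2.045 km.
Net surface drop = e − u = 2.46 km − 2.045 km = e (ρ_m − ρ_c)/ρ_m = 0.415 km.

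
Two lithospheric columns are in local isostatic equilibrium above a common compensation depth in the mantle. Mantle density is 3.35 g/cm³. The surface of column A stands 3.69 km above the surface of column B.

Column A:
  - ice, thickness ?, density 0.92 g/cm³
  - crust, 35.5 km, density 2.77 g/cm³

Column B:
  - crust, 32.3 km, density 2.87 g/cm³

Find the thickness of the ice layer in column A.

Take the compensation level at the base of the deeper column (depth z_c below the surface of column A) and equate Σ ρ_i t_i down to z_c; mantle fills any gap and the z_c terms cancel.
Column A: x×0.92 + 35.5×2.77 + (z_c − 35.5 − x)×3.35
Column B: 3.69×0 + 32.3×2.87 + (z_c − 3.69 − 32.3)×3.35
The z_c×3.35 term appears on both sides and cancels. Collect the known terms of each column as K = Σ(ρt)_known − 3.35 × (depth of known layers): K_A = 98.335 − 3.35×35.5 = −20.59; K_B = 92.701 − 3.35×(3.69 + 32.3) = −27.8655.
Balance: K_A − x×(3.35 − 0.92) = K_B, so x = (K_A − K_B)/(3.35 − 0.92) = 7.2755/2.43 = 2.99 km.

2.99 km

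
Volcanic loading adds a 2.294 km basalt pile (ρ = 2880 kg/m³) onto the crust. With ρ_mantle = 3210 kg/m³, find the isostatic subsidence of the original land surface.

Subaerial loading: s = t ρ_load / ρ_m.
s = 2.294 km × 2880/3210 = 2.06 km.

2.06 km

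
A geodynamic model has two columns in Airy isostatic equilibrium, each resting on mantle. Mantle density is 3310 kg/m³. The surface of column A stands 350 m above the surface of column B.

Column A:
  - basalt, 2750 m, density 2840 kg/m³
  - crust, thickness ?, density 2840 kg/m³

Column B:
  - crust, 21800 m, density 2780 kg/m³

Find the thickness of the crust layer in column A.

Take the compensation level at the base of the deeper column (depth z_c below the surface of column A) and equate Σ ρ_i t_i down to z_c; mantle fills any gap and the z_c terms cancel.
Column A: 2750×2840 + x×2840 + (z_c − 2750 − x)×3310
Column B: 350×0 + 21800×2780 + (z_c − 350 − 21800)×3310
The z_c×3310 term appears on both sides and cancels. Collect the known terms of each column as K = Σ(ρt)_known − 3310 × (depth of known layers): K_A = 7810000 − 3310×2750 = −1292500; K_B = 60604000 − 3310×(350 + 21800) = −12712500.
Balance: K_A − x×(3310 − 2840) = K_B, so x = (K_A − K_B)/(3310 − 2840) = 11420000/470 = 24300 m.

24300 m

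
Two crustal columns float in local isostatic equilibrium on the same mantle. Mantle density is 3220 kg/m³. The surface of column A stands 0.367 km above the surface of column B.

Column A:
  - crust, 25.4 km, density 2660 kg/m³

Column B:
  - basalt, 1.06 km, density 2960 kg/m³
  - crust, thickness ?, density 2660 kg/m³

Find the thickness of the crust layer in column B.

Take the compensation level at the base of the deeper column (depth z_c below the surface of column A) and equate Σ ρ_i t_i down to z_c; mantle fills any gap and the z_c terms cancel.
Column A: 25.4×2660 + (z_c − 25.4)×3220
Column B: 0.367×0 + 1.06×2960 + x×2660 + (z_c − 0.367 − 1.06 − x)×3220
The z_c×3220 term appears on both sides and cancels. Collect the known terms of each column as K = Σ(ρt)_known − 3220 × (depth of known layers): K_A = 67564 − 3220×25.4 = −14224; K_B = 3137.6 − 3220×(0.367 + 1.06) = −1457.34.
Balance: K_A = K_B − x×(3220 − 2660), so x = (K_B − K_A)/(3220 − 2660) = 12766.7/560 = 22.8 km.

22.8 km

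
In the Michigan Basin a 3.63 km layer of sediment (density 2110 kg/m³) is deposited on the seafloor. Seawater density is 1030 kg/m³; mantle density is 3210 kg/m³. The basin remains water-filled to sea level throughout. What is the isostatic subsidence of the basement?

Submarine loading: the sediment displaces seawater, and the subsidence is in turn flooded, so s (ρ_m − ρ_w) = t (ρ_sed − ρ_w).
s = 3.63 km × (2110 − 1030) / (3210 − 1030) = 1.8 km.

1.8 km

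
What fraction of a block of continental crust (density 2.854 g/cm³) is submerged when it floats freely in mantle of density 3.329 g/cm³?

Submerged fraction = ρ_obj/ρ_fluid = 2.854/3.329 = 0.857.

0.857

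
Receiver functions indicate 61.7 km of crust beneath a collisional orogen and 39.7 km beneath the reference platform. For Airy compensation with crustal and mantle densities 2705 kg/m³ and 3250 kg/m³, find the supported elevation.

Excess crust Δ = 61.7 km − 39.7 km = 22 km, split between elevation h and root r with h + r = Δ.
Airy balance ρ_c h = (ρ_m − ρ_c) r gives r = h ρ_c/(ρ_m − ρ_c), so h (1 + ρ_c/(ρ_m − ρ_c)) = Δ, i.e. h = Δ (ρ_m − ρ_c)/ρ_m.
h = 22 km × 545/3250 = 3.69 km.

3.69 km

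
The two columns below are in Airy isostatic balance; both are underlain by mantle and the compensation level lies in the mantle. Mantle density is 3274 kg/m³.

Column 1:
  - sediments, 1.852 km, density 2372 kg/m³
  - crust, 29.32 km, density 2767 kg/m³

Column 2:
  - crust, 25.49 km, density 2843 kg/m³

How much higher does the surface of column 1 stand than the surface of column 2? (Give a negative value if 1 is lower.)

For any compensation level in the mantle, the mantle terms cancel and isostasy reduces to e = (Σt_1 − Σt_2) − (Σ(ρt)_1 − Σ(ρt)_2) / ρ_m.
Σt_1 = 31.172 km; Σt_2 = 25.49 km; Σ(ρt)_1 = 85521.384; Σ(ρt)_2 = 72468.07 (in km·kg/m³).
e = (31.172 − 25.49) − (85521.384 − 72468.07) / 3274 = 1.7 km.

1.7 km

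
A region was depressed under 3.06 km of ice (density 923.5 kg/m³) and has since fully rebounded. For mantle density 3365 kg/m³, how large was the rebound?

0.84 km

Removing the load lets mantle flow back in; uplift u satisfies ρ_ice t = ρ_m u.
u = t ρ_ice/ρ_m = 3.06 km × 923.5/3365 = 0.84 km.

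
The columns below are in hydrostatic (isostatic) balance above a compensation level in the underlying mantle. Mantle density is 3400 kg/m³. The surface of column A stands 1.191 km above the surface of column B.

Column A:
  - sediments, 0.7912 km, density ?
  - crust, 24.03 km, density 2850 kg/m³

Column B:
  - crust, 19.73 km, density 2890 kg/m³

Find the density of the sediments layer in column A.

Take the compensation level at the base of the deeper column (depth z_c below the surface of column A) and equate Σ ρ_i t_i down to z_c; mantle fills any gap and the z_c terms cancel.
Column A: 0.7912×ρ + 24.03×2850 + (z_c − 24.8212)×3400
Column B: 1.191×0 + 19.73×2890 + (z_c − 1.191 − 19.73)×3400
The z_c×3400 term appears on both sides and cancels. Collect the known terms of each column as K = Σ(ρt)_known − 3400 × (depth of known layers): K_A = 68485.5 − 3400×24.8212 = −15906.58; K_B = 57019.7 − 3400×(1.191 + 19.73) = −14111.7.
Balance: K_A + 0.7912×ρ = K_B, so ρ = (K_B − K_A)/0.7912 = 1794.88/0.7912 = 2270 kg/m³.

2270 kg/m³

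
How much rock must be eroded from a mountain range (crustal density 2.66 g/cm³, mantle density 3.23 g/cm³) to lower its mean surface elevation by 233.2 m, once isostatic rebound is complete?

1320 m

Net drop Δ = e − u = e − e ρ_c/ρ_m = e (ρ_m − ρ_c)/ρ_m.
e = Δ ρ_m/(ρ_m − ρ_c) = 233.2 m × 3.23/0.57 = 1320 m.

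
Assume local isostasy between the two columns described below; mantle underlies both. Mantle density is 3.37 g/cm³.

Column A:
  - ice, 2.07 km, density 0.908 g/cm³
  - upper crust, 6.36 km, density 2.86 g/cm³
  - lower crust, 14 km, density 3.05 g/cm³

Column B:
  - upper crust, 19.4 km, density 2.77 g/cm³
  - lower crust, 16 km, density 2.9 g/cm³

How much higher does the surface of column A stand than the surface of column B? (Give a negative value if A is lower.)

For any compensation level in the mantle, the mantle terms cancel and isostasy reduces to e = (Σt_A − Σt_B) − (Σ(ρt)_A − Σ(ρt)_B) / ρ_m.
Σt_A = 22.43 km; Σt_B = 35.4 km; Σ(ρt)_A = 62.76916; Σ(ρt)_B = 100.138 (in km·g/cm³).
e = (22.43 − 35.4) − (62.76916 − 100.138) / 3.37 = −1.88 km.

−1.88 km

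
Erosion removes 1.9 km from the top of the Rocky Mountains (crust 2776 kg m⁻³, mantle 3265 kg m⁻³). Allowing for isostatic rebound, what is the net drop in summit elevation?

Rebound u = e ρ_c/ρ_m = 1.9 km × 2776/3265 = 1.615 km.
Net surface drop = e − u = 1.9 km − 1.615 km = e (ρ_m − ρ_c)/ρ_m = 0.285 km.

0.285 km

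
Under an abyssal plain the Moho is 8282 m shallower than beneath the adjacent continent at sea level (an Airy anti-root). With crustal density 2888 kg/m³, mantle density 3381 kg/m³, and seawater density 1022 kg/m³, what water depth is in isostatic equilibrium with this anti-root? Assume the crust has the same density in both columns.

2190 m

Replacing a thickness d of crust by seawater at the top must be balanced by replacing crust with mantle at the base: d (ρ_c − ρ_w) = a (ρ_m − ρ_c).
d = a (ρ_m − ρ_c)/(ρ_c − ρ_w) = 8282 m × 493/1866 = 2190 m.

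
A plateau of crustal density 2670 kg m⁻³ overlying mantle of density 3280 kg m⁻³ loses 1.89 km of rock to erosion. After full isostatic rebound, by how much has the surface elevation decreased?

0.351 km

Rebound u = e ρ_c/ρ_m = 1.89 km × 2670/3280 = 1.539 km.
Net surface drop = e − u = 1.89 km − 1.539 km = e (ρ_m − ρ_c)/ρ_m = 0.351 km.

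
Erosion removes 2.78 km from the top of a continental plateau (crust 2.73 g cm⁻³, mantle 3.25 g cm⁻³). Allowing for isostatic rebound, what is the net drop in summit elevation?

Rebound u = e ρ_c/ρ_m = 2.78 km × 2.73/3.25 = 2.335 km.
Net surface drop = e − u = 2.78 km − 2.335 km = e (ρ_m − ρ_c)/ρ_m = 0.445 km.

0.445 km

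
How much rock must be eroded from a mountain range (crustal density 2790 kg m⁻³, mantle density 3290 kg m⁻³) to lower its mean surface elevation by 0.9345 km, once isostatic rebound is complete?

Net drop Δ = e − u = e − e ρ_c/ρ_m = e (ρ_m − ρ_c)/ρ_m.
e = Δ ρ_m/(ρ_m − ρ_c) = 0.9345 km × 3290/500 = 6.15 km.

6.15 km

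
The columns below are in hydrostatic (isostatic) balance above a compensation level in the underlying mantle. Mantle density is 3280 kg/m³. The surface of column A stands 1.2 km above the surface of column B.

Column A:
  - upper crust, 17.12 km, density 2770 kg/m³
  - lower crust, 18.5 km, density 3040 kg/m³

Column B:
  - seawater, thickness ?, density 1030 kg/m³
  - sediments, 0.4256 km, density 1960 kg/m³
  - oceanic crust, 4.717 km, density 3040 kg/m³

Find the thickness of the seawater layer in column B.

3.35 km

Take the compensation level at the base of the deeper column (depth z_c below the surface of column A) and equate Σ ρ_i t_i down to z_c; mantle fills any gap and the z_c terms cancel.
Column A: 17.12×2770 + 18.5×3040 + (z_c − 35.62)×3280
Column B: 1.2×0 + x×1030 + 0.4256×1960 + 4.717×3040 + (z_c − 1.2 − 5.1426 − x)×3280
The z_c×3280 term appears on both sides and cancels. Collect the known terms of each column as K = Σ(ρt)_known − 3280 × (depth of known layers): K_A = 103662.4 − 3280×35.62 = −13171.2; K_B = 15173.856 − 3280×(1.2 + 5.1426) = −5629.872.
Balance: K_A = K_B − x×(3280 − 1030), so x = (K_B − K_A)/(3280 − 1030) = 7541.33/2250 = 3.35 km.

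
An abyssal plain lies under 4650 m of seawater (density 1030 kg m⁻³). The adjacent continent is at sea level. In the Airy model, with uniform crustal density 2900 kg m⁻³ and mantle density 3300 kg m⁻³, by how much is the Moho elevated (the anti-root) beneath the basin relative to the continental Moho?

21700 m

Equating mass per unit area of the two columns: replacing crust with seawater at the top is compensated by replacing crust with mantle at the base: d (ρ_c − ρ_w) = a (ρ_m − ρ_c).
a = d (ρ_c − ρ_w)/(ρ_m − ρ_c) = 4650 m × 1870/400 = 21700 m.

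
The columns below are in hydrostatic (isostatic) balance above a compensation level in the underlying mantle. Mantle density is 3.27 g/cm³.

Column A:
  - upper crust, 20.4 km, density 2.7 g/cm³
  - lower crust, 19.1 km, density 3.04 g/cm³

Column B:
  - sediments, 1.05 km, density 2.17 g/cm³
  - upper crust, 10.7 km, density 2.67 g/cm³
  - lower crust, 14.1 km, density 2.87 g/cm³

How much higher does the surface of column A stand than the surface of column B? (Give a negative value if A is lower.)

For any compensation level in the mantle, the mantle terms cancel and isostasy reduces to e = (Σt_A − Σt_B) − (Σ(ρt)_A − Σ(ρt)_B) / ρ_m.
Σt_A = 39.5 km; Σt_B = 25.85 km; Σ(ρt)_A = 113.144; Σ(ρt)_B = 71.3145 (in km·g/cm³).
e = (39.5 − 25.85) − (113.144 − 71.3145) / 3.27 = 0.858 km.

0.858 km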